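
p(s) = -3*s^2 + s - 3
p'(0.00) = 1.00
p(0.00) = -3.00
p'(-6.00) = 37.00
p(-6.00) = -117.00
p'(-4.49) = 27.94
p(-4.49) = -67.97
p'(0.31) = -0.86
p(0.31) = -2.98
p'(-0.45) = 3.70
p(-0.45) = -4.06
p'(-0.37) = 3.22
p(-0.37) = -3.78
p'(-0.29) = 2.74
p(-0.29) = -3.54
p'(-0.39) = 3.34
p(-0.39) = -3.85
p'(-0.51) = 4.06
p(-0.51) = -4.29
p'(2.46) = -13.76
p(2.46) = -18.69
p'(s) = 1 - 6*s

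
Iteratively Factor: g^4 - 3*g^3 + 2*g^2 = (g - 1)*(g^3 - 2*g^2) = (g - 2)*(g - 1)*(g^2) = g*(g - 2)*(g - 1)*(g)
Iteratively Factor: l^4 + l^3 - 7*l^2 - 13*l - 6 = (l - 3)*(l^3 + 4*l^2 + 5*l + 2) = (l - 3)*(l + 1)*(l^2 + 3*l + 2) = (l - 3)*(l + 1)*(l + 2)*(l + 1)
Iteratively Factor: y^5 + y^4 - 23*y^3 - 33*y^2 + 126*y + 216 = (y + 3)*(y^4 - 2*y^3 - 17*y^2 + 18*y + 72) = (y + 2)*(y + 3)*(y^3 - 4*y^2 - 9*y + 36) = (y - 4)*(y + 2)*(y + 3)*(y^2 - 9) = (y - 4)*(y + 2)*(y + 3)^2*(y - 3)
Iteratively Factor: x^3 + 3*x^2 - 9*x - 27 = (x - 3)*(x^2 + 6*x + 9) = (x - 3)*(x + 3)*(x + 3)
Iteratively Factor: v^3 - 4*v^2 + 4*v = (v)*(v^2 - 4*v + 4) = v*(v - 2)*(v - 2)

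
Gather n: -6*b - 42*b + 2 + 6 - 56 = -48*b - 48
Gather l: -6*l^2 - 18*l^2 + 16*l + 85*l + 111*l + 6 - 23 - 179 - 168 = -24*l^2 + 212*l - 364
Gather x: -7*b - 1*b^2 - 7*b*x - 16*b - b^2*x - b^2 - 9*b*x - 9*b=-2*b^2 - 32*b + x*(-b^2 - 16*b)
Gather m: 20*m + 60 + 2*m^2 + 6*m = 2*m^2 + 26*m + 60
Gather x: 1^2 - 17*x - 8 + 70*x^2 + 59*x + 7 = 70*x^2 + 42*x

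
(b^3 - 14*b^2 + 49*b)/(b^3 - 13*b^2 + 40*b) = (b^2 - 14*b + 49)/(b^2 - 13*b + 40)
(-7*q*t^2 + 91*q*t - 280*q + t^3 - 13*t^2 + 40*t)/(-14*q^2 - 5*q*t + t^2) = (t^2 - 13*t + 40)/(2*q + t)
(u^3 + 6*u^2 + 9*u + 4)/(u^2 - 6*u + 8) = (u^3 + 6*u^2 + 9*u + 4)/(u^2 - 6*u + 8)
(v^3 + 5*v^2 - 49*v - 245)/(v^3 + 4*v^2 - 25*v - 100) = (v^2 - 49)/(v^2 - v - 20)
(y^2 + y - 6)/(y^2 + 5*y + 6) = (y - 2)/(y + 2)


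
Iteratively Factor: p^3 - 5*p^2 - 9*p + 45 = (p - 3)*(p^2 - 2*p - 15) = (p - 5)*(p - 3)*(p + 3)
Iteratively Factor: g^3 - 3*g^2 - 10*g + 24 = (g + 3)*(g^2 - 6*g + 8) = (g - 2)*(g + 3)*(g - 4)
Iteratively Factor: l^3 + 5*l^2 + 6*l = (l + 2)*(l^2 + 3*l) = l*(l + 2)*(l + 3)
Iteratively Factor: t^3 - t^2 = (t - 1)*(t^2) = t*(t - 1)*(t)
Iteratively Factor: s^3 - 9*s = (s + 3)*(s^2 - 3*s) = s*(s + 3)*(s - 3)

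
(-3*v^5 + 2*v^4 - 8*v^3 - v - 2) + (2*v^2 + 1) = -3*v^5 + 2*v^4 - 8*v^3 + 2*v^2 - v - 1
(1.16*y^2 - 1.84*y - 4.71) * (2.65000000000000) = 3.074*y^2 - 4.876*y - 12.4815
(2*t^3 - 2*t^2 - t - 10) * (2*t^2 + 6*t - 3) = 4*t^5 + 8*t^4 - 20*t^3 - 20*t^2 - 57*t + 30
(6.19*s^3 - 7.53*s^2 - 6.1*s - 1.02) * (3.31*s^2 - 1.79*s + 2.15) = 20.4889*s^5 - 36.0044*s^4 + 6.5962*s^3 - 8.6467*s^2 - 11.2892*s - 2.193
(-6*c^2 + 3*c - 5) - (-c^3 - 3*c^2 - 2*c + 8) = c^3 - 3*c^2 + 5*c - 13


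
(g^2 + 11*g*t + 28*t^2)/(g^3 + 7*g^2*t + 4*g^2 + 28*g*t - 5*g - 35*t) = (g + 4*t)/(g^2 + 4*g - 5)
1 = 1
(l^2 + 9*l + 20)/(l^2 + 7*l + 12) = (l + 5)/(l + 3)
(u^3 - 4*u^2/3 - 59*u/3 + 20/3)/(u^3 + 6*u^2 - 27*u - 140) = (u - 1/3)/(u + 7)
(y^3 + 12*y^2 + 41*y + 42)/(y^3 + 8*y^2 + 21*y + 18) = (y + 7)/(y + 3)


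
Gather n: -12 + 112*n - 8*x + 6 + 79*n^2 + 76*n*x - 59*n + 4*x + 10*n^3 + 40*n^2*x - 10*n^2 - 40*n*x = 10*n^3 + n^2*(40*x + 69) + n*(36*x + 53) - 4*x - 6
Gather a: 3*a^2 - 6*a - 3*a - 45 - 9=3*a^2 - 9*a - 54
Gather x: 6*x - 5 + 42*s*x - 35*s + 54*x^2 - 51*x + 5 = -35*s + 54*x^2 + x*(42*s - 45)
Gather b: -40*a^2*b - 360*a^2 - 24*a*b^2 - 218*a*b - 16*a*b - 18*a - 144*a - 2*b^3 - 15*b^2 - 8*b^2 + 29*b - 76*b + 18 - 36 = -360*a^2 - 162*a - 2*b^3 + b^2*(-24*a - 23) + b*(-40*a^2 - 234*a - 47) - 18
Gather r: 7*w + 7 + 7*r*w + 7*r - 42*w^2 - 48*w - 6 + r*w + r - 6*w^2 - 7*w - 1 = r*(8*w + 8) - 48*w^2 - 48*w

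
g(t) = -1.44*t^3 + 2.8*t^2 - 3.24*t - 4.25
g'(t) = -4.32*t^2 + 5.6*t - 3.24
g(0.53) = -5.40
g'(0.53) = -1.49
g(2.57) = -18.53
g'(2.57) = -17.38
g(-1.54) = 12.64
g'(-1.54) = -22.11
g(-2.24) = 33.24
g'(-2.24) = -37.46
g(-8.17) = 994.41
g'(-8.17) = -337.35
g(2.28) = -14.15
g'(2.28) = -12.93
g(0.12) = -4.60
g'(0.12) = -2.63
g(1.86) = -9.86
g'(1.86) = -7.77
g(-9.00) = 1301.47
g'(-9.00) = -403.56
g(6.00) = -233.93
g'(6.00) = -125.16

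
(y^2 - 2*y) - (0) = y^2 - 2*y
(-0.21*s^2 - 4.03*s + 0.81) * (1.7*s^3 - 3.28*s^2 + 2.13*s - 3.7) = -0.357*s^5 - 6.1622*s^4 + 14.1481*s^3 - 10.4637*s^2 + 16.6363*s - 2.997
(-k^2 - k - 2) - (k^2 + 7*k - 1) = -2*k^2 - 8*k - 1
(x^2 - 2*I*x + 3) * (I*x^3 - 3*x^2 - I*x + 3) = I*x^5 - x^4 + 8*I*x^3 - 8*x^2 - 9*I*x + 9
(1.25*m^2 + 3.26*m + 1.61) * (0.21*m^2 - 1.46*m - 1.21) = 0.2625*m^4 - 1.1404*m^3 - 5.934*m^2 - 6.2952*m - 1.9481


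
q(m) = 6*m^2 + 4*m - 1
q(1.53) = 19.17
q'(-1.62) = -15.44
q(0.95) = 8.22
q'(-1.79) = -17.48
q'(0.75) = 13.00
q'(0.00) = 4.00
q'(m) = 12*m + 4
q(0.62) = 3.79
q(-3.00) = 41.00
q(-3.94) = 76.38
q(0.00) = -1.00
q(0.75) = 5.38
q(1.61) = 20.99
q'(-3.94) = -43.28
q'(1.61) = 23.32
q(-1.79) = 11.06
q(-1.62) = 8.27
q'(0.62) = 11.44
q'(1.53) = 22.36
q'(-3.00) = -32.00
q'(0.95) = 15.40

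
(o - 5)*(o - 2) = o^2 - 7*o + 10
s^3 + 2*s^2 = s^2*(s + 2)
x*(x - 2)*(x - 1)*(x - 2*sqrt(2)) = x^4 - 3*x^3 - 2*sqrt(2)*x^3 + 2*x^2 + 6*sqrt(2)*x^2 - 4*sqrt(2)*x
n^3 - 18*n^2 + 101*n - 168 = (n - 8)*(n - 7)*(n - 3)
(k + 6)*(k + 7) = k^2 + 13*k + 42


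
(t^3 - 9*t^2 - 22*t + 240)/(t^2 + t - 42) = (t^2 - 3*t - 40)/(t + 7)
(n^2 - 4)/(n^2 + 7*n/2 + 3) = 2*(n - 2)/(2*n + 3)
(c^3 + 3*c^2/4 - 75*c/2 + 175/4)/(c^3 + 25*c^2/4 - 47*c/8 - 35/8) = 2*(c - 5)/(2*c + 1)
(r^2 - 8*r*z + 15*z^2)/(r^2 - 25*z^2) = (r - 3*z)/(r + 5*z)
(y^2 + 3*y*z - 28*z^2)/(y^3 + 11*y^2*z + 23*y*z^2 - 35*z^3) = (y - 4*z)/(y^2 + 4*y*z - 5*z^2)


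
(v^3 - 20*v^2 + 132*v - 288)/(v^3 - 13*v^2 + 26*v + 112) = (v^2 - 12*v + 36)/(v^2 - 5*v - 14)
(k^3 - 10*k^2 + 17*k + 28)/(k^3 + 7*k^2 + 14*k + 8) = (k^2 - 11*k + 28)/(k^2 + 6*k + 8)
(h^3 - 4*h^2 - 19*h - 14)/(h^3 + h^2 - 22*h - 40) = (h^2 - 6*h - 7)/(h^2 - h - 20)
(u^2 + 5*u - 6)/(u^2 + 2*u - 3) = (u + 6)/(u + 3)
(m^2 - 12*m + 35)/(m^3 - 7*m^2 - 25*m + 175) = 1/(m + 5)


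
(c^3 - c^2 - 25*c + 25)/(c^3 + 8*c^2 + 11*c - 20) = (c - 5)/(c + 4)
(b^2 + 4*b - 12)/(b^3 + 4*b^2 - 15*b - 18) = (b - 2)/(b^2 - 2*b - 3)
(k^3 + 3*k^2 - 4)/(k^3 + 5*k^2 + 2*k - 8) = (k + 2)/(k + 4)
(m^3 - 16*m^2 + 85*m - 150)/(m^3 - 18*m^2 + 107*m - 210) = (m - 5)/(m - 7)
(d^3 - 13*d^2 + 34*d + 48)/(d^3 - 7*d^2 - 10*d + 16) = (d^2 - 5*d - 6)/(d^2 + d - 2)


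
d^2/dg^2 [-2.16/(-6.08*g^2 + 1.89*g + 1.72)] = (159.694848*g^2 - 49.641984*g - 2.16*(12.16*g - 1.89)*(24.32*g - 3.78) - 45.176832)/(-6.08*g^2 + 1.89*g + 1.72)^3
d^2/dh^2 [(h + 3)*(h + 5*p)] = 2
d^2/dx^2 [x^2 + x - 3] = 2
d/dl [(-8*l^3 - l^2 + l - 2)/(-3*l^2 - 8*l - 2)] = (24*l^4 + 128*l^3 + 59*l^2 - 8*l - 18)/(9*l^4 + 48*l^3 + 76*l^2 + 32*l + 4)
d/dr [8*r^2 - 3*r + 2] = 16*r - 3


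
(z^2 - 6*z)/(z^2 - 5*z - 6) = z/(z + 1)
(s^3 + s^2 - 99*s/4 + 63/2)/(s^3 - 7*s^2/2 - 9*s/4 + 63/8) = 2*(s + 6)/(2*s + 3)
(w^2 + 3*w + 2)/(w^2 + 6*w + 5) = (w + 2)/(w + 5)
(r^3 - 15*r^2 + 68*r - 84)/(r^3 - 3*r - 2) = (r^2 - 13*r + 42)/(r^2 + 2*r + 1)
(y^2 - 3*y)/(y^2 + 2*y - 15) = y/(y + 5)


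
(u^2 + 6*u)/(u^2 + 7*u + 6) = u/(u + 1)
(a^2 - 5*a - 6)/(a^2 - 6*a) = (a + 1)/a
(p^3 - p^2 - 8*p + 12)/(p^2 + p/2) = 2*(p^3 - p^2 - 8*p + 12)/(p*(2*p + 1))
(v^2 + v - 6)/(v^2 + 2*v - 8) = (v + 3)/(v + 4)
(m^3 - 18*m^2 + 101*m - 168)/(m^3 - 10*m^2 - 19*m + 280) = (m - 3)/(m + 5)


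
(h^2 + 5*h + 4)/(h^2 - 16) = (h + 1)/(h - 4)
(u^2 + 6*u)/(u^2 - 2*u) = (u + 6)/(u - 2)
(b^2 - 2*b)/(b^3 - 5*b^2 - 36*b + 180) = b*(b - 2)/(b^3 - 5*b^2 - 36*b + 180)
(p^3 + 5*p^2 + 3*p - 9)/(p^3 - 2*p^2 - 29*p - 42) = (p^2 + 2*p - 3)/(p^2 - 5*p - 14)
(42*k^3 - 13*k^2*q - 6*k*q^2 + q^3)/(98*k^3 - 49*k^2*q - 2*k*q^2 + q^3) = (3*k + q)/(7*k + q)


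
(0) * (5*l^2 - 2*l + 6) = 0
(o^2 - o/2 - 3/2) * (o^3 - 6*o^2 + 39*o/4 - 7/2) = o^5 - 13*o^4/2 + 45*o^3/4 + 5*o^2/8 - 103*o/8 + 21/4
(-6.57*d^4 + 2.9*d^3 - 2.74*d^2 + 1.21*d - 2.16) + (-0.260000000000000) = -6.57*d^4 + 2.9*d^3 - 2.74*d^2 + 1.21*d - 2.42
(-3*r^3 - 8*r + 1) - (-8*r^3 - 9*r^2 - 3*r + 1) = 5*r^3 + 9*r^2 - 5*r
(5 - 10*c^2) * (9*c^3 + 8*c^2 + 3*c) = -90*c^5 - 80*c^4 + 15*c^3 + 40*c^2 + 15*c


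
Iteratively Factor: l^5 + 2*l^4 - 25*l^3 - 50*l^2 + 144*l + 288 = (l - 3)*(l^4 + 5*l^3 - 10*l^2 - 80*l - 96) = (l - 4)*(l - 3)*(l^3 + 9*l^2 + 26*l + 24) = (l - 4)*(l - 3)*(l + 4)*(l^2 + 5*l + 6) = (l - 4)*(l - 3)*(l + 2)*(l + 4)*(l + 3)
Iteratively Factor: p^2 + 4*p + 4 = (p + 2)*(p + 2)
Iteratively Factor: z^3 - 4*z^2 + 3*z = (z - 3)*(z^2 - z) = (z - 3)*(z - 1)*(z)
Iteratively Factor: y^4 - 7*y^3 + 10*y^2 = (y)*(y^3 - 7*y^2 + 10*y) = y*(y - 5)*(y^2 - 2*y) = y*(y - 5)*(y - 2)*(y)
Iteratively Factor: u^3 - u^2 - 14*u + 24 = (u + 4)*(u^2 - 5*u + 6) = (u - 2)*(u + 4)*(u - 3)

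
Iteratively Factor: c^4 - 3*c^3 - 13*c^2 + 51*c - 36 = (c - 3)*(c^3 - 13*c + 12) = (c - 3)*(c - 1)*(c^2 + c - 12) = (c - 3)*(c - 1)*(c + 4)*(c - 3)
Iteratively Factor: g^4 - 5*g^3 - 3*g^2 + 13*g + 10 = (g - 2)*(g^3 - 3*g^2 - 9*g - 5) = (g - 2)*(g + 1)*(g^2 - 4*g - 5) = (g - 5)*(g - 2)*(g + 1)*(g + 1)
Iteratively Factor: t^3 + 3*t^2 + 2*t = (t)*(t^2 + 3*t + 2) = t*(t + 1)*(t + 2)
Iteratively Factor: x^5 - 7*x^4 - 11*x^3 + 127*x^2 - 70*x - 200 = (x + 4)*(x^4 - 11*x^3 + 33*x^2 - 5*x - 50) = (x - 5)*(x + 4)*(x^3 - 6*x^2 + 3*x + 10) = (x - 5)^2*(x + 4)*(x^2 - x - 2) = (x - 5)^2*(x + 1)*(x + 4)*(x - 2)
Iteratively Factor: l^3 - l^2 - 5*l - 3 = (l + 1)*(l^2 - 2*l - 3) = (l + 1)^2*(l - 3)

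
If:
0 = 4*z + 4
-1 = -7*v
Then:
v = 1/7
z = -1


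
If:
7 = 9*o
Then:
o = 7/9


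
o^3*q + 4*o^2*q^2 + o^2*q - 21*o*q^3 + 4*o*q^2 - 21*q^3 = (o - 3*q)*(o + 7*q)*(o*q + q)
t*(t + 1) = t^2 + t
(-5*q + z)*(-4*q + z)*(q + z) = 20*q^3 + 11*q^2*z - 8*q*z^2 + z^3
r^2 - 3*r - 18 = (r - 6)*(r + 3)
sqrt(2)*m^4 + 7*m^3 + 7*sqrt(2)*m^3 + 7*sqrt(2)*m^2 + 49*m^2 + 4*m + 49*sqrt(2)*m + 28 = (m + 7)*(m + sqrt(2))*(m + 2*sqrt(2))*(sqrt(2)*m + 1)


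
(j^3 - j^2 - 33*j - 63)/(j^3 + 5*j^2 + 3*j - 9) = (j - 7)/(j - 1)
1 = 1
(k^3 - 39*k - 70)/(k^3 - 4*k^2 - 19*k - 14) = (k + 5)/(k + 1)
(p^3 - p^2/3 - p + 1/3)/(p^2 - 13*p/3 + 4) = (3*p^3 - p^2 - 3*p + 1)/(3*p^2 - 13*p + 12)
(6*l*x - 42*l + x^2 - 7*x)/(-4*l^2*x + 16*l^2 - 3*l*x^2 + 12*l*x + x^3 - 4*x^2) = (-6*l*x + 42*l - x^2 + 7*x)/(4*l^2*x - 16*l^2 + 3*l*x^2 - 12*l*x - x^3 + 4*x^2)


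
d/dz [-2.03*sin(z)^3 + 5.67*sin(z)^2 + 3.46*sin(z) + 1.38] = (-6.09*sin(z)^2 + 11.34*sin(z) + 3.46)*cos(z)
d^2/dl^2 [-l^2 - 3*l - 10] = -2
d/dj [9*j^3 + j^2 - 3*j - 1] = 27*j^2 + 2*j - 3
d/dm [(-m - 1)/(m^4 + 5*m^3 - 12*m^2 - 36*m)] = (3*m^4 + 14*m^3 + 3*m^2 - 24*m - 36)/(m^2*(m^6 + 10*m^5 + m^4 - 192*m^3 - 216*m^2 + 864*m + 1296))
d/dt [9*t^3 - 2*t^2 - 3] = t*(27*t - 4)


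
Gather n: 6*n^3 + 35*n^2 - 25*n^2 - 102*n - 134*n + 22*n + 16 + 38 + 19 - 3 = 6*n^3 + 10*n^2 - 214*n + 70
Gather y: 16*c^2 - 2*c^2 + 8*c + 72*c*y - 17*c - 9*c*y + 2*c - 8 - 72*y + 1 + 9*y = 14*c^2 - 7*c + y*(63*c - 63) - 7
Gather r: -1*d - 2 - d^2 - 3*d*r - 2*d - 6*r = -d^2 - 3*d + r*(-3*d - 6) - 2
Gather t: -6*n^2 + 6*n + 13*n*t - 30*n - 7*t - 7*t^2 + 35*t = -6*n^2 - 24*n - 7*t^2 + t*(13*n + 28)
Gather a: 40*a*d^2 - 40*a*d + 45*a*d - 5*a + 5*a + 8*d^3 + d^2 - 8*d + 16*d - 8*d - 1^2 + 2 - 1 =a*(40*d^2 + 5*d) + 8*d^3 + d^2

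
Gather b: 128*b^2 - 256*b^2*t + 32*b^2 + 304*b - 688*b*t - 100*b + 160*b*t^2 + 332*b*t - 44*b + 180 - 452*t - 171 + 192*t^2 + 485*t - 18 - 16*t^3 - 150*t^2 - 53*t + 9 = b^2*(160 - 256*t) + b*(160*t^2 - 356*t + 160) - 16*t^3 + 42*t^2 - 20*t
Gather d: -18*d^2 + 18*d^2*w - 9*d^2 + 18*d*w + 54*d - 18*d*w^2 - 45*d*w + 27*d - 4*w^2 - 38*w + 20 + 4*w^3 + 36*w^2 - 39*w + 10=d^2*(18*w - 27) + d*(-18*w^2 - 27*w + 81) + 4*w^3 + 32*w^2 - 77*w + 30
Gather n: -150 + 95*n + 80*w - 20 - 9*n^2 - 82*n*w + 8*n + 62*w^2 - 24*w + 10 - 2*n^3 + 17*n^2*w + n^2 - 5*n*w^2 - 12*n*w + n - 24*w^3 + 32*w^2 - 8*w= -2*n^3 + n^2*(17*w - 8) + n*(-5*w^2 - 94*w + 104) - 24*w^3 + 94*w^2 + 48*w - 160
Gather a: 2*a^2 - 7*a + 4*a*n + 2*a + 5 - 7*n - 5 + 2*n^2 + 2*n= 2*a^2 + a*(4*n - 5) + 2*n^2 - 5*n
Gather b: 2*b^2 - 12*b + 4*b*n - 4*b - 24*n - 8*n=2*b^2 + b*(4*n - 16) - 32*n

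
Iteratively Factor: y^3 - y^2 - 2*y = (y + 1)*(y^2 - 2*y) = y*(y + 1)*(y - 2)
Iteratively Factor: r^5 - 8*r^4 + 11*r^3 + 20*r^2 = (r + 1)*(r^4 - 9*r^3 + 20*r^2) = r*(r + 1)*(r^3 - 9*r^2 + 20*r) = r^2*(r + 1)*(r^2 - 9*r + 20) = r^2*(r - 4)*(r + 1)*(r - 5)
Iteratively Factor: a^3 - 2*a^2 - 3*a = (a + 1)*(a^2 - 3*a) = (a - 3)*(a + 1)*(a)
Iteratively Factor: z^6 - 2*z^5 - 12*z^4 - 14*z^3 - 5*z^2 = (z + 1)*(z^5 - 3*z^4 - 9*z^3 - 5*z^2) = z*(z + 1)*(z^4 - 3*z^3 - 9*z^2 - 5*z) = z*(z - 5)*(z + 1)*(z^3 + 2*z^2 + z) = z^2*(z - 5)*(z + 1)*(z^2 + 2*z + 1) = z^2*(z - 5)*(z + 1)^2*(z + 1)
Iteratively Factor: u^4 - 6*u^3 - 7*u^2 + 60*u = (u + 3)*(u^3 - 9*u^2 + 20*u) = u*(u + 3)*(u^2 - 9*u + 20) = u*(u - 5)*(u + 3)*(u - 4)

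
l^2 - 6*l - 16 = (l - 8)*(l + 2)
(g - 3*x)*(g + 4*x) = g^2 + g*x - 12*x^2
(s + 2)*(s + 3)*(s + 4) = s^3 + 9*s^2 + 26*s + 24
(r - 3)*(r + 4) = r^2 + r - 12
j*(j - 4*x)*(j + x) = j^3 - 3*j^2*x - 4*j*x^2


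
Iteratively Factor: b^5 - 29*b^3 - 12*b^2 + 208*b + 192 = (b + 4)*(b^4 - 4*b^3 - 13*b^2 + 40*b + 48) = (b + 3)*(b + 4)*(b^3 - 7*b^2 + 8*b + 16) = (b + 1)*(b + 3)*(b + 4)*(b^2 - 8*b + 16) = (b - 4)*(b + 1)*(b + 3)*(b + 4)*(b - 4)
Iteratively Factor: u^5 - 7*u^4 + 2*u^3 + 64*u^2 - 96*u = (u - 4)*(u^4 - 3*u^3 - 10*u^2 + 24*u) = (u - 4)*(u - 2)*(u^3 - u^2 - 12*u) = u*(u - 4)*(u - 2)*(u^2 - u - 12) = u*(u - 4)*(u - 2)*(u + 3)*(u - 4)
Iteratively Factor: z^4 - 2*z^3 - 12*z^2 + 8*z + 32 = (z - 4)*(z^3 + 2*z^2 - 4*z - 8) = (z - 4)*(z + 2)*(z^2 - 4) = (z - 4)*(z + 2)^2*(z - 2)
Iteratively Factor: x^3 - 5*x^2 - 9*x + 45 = (x - 5)*(x^2 - 9) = (x - 5)*(x + 3)*(x - 3)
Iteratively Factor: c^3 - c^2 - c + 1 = (c - 1)*(c^2 - 1) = (c - 1)^2*(c + 1)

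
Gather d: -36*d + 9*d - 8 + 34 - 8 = 18 - 27*d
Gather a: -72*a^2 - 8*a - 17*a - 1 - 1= -72*a^2 - 25*a - 2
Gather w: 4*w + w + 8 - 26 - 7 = 5*w - 25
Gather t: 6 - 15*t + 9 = 15 - 15*t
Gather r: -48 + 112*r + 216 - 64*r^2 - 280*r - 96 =-64*r^2 - 168*r + 72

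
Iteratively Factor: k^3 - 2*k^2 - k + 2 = (k - 1)*(k^2 - k - 2) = (k - 1)*(k + 1)*(k - 2)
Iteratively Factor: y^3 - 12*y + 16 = (y - 2)*(y^2 + 2*y - 8) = (y - 2)^2*(y + 4)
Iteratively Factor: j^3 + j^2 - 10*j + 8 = (j - 1)*(j^2 + 2*j - 8) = (j - 2)*(j - 1)*(j + 4)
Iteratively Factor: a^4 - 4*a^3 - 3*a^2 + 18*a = (a - 3)*(a^3 - a^2 - 6*a) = a*(a - 3)*(a^2 - a - 6) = a*(a - 3)^2*(a + 2)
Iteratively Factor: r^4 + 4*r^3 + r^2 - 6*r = (r + 2)*(r^3 + 2*r^2 - 3*r) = (r + 2)*(r + 3)*(r^2 - r) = r*(r + 2)*(r + 3)*(r - 1)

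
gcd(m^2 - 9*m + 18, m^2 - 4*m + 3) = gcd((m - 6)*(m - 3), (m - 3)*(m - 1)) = m - 3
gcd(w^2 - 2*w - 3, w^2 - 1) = w + 1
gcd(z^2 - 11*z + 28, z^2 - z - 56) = 1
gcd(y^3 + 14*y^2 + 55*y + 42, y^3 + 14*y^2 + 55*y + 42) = y^3 + 14*y^2 + 55*y + 42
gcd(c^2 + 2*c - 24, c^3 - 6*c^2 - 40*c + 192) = c^2 + 2*c - 24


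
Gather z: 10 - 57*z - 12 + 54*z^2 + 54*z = 54*z^2 - 3*z - 2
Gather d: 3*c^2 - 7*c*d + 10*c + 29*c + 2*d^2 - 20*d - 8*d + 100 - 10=3*c^2 + 39*c + 2*d^2 + d*(-7*c - 28) + 90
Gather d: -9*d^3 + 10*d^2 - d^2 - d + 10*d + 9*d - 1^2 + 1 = -9*d^3 + 9*d^2 + 18*d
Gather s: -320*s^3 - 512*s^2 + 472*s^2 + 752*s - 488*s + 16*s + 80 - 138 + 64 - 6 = -320*s^3 - 40*s^2 + 280*s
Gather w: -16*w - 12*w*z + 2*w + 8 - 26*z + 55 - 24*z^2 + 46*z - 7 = w*(-12*z - 14) - 24*z^2 + 20*z + 56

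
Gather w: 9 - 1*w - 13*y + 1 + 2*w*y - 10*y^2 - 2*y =w*(2*y - 1) - 10*y^2 - 15*y + 10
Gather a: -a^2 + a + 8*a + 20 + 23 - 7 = -a^2 + 9*a + 36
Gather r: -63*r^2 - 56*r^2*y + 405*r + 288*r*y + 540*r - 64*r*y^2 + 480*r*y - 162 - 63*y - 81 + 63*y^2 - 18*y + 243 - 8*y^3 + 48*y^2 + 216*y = r^2*(-56*y - 63) + r*(-64*y^2 + 768*y + 945) - 8*y^3 + 111*y^2 + 135*y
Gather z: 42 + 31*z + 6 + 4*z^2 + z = 4*z^2 + 32*z + 48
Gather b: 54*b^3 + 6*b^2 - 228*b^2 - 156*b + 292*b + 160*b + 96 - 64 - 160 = 54*b^3 - 222*b^2 + 296*b - 128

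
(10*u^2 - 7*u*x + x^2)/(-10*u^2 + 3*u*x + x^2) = (-5*u + x)/(5*u + x)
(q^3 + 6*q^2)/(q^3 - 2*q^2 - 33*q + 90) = q^2/(q^2 - 8*q + 15)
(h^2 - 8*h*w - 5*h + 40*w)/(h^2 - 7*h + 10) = (h - 8*w)/(h - 2)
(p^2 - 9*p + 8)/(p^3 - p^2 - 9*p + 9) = (p - 8)/(p^2 - 9)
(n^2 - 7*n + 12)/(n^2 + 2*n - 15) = (n - 4)/(n + 5)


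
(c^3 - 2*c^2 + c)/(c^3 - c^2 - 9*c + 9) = c*(c - 1)/(c^2 - 9)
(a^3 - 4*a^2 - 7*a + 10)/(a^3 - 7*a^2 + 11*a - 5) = (a + 2)/(a - 1)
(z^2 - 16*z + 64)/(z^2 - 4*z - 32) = (z - 8)/(z + 4)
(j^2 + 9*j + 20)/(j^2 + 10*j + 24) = (j + 5)/(j + 6)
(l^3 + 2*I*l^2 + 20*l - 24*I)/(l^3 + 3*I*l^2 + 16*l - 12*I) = (l - 2*I)/(l - I)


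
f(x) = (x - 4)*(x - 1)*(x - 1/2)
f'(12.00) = 306.50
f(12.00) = 1012.00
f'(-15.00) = 846.50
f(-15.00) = -4712.00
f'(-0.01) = 6.61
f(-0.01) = -2.07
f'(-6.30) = 194.87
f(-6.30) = -511.29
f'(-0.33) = 10.46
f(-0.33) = -4.78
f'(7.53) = 93.77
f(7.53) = 162.05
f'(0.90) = -0.97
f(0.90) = 0.12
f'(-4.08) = 101.32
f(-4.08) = -187.99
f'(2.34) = -2.81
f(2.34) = -4.09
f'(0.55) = 1.36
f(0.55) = 0.08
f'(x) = (x - 4)*(x - 1) + (x - 4)*(x - 1/2) + (x - 1)*(x - 1/2)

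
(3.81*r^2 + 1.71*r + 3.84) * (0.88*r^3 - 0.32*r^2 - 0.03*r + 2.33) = 3.3528*r^5 + 0.2856*r^4 + 2.7177*r^3 + 7.5972*r^2 + 3.8691*r + 8.9472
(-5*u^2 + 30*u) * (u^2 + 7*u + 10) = -5*u^4 - 5*u^3 + 160*u^2 + 300*u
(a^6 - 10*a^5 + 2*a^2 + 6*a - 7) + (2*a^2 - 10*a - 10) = a^6 - 10*a^5 + 4*a^2 - 4*a - 17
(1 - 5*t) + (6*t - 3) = t - 2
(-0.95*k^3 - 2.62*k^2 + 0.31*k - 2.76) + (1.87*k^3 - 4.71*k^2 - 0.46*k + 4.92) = 0.92*k^3 - 7.33*k^2 - 0.15*k + 2.16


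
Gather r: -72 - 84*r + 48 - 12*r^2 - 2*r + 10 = -12*r^2 - 86*r - 14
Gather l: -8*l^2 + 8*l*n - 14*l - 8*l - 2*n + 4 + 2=-8*l^2 + l*(8*n - 22) - 2*n + 6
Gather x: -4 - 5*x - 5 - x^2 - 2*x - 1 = -x^2 - 7*x - 10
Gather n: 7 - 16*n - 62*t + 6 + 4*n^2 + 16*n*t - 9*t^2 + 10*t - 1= 4*n^2 + n*(16*t - 16) - 9*t^2 - 52*t + 12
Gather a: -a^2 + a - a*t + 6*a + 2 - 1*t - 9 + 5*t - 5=-a^2 + a*(7 - t) + 4*t - 12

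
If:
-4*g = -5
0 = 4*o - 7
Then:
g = 5/4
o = 7/4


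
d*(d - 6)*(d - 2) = d^3 - 8*d^2 + 12*d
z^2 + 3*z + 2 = (z + 1)*(z + 2)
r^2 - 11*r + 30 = (r - 6)*(r - 5)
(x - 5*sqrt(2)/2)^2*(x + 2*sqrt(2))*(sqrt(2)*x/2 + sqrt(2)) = sqrt(2)*x^4/2 - 3*x^3 + sqrt(2)*x^3 - 6*x^2 - 15*sqrt(2)*x^2/4 - 15*sqrt(2)*x/2 + 25*x + 50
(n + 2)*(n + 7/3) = n^2 + 13*n/3 + 14/3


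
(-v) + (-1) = -v - 1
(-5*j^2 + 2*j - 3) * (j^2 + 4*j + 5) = -5*j^4 - 18*j^3 - 20*j^2 - 2*j - 15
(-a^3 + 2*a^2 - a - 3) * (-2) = 2*a^3 - 4*a^2 + 2*a + 6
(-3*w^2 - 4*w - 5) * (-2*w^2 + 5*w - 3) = 6*w^4 - 7*w^3 - w^2 - 13*w + 15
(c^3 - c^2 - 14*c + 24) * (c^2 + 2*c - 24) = c^5 + c^4 - 40*c^3 + 20*c^2 + 384*c - 576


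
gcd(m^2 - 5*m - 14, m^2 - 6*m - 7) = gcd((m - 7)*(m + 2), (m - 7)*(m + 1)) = m - 7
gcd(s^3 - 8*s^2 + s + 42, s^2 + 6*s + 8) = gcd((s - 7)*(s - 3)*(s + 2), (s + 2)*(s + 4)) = s + 2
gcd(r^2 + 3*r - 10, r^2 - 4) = r - 2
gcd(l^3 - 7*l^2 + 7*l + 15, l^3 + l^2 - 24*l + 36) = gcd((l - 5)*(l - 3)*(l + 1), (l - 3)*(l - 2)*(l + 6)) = l - 3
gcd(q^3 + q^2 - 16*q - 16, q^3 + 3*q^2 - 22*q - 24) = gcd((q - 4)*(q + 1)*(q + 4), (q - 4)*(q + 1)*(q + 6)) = q^2 - 3*q - 4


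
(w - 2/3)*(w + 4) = w^2 + 10*w/3 - 8/3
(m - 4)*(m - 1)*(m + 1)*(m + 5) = m^4 + m^3 - 21*m^2 - m + 20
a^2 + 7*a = a*(a + 7)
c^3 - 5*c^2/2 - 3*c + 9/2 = (c - 3)*(c - 1)*(c + 3/2)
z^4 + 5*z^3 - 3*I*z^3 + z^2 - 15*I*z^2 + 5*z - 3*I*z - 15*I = (z + 5)*(z - 3*I)*(z - I)*(z + I)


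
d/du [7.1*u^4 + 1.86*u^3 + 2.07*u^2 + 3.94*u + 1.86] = 28.4*u^3 + 5.58*u^2 + 4.14*u + 3.94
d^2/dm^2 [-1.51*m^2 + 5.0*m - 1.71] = -3.02000000000000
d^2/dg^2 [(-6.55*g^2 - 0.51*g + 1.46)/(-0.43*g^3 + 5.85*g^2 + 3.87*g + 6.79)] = (2.42219*g^6 + 0.565793999999983*g^5 + 54.4622520000005*g^4 + 66.5254520000001*g^3 - 1828.39797*g^2 - 345.446382*g + 649.415096)/(0.079507*g^9 - 3.244995*g^8 + 42.000336*g^7 - 145.558128*g^6 - 275.521554*g^5 - 892.161486*g^4 - 920.819544*g^3 - 1114.206408*g^2 - 535.268601*g - 313.046839)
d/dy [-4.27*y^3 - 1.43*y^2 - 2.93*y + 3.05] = -12.81*y^2 - 2.86*y - 2.93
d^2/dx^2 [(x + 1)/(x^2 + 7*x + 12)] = 2*((x + 1)*(2*x + 7)^2 - (3*x + 8)*(x^2 + 7*x + 12))/(x^2 + 7*x + 12)^3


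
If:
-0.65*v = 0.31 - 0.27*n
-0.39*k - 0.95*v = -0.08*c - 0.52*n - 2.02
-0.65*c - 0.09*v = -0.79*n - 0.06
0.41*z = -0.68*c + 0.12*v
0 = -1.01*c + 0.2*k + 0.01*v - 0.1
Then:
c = 1.27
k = 6.91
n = 0.96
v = -0.08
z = -2.13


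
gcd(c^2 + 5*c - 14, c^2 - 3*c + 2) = c - 2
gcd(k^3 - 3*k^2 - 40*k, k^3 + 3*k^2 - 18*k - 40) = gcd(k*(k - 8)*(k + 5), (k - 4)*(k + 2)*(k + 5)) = k + 5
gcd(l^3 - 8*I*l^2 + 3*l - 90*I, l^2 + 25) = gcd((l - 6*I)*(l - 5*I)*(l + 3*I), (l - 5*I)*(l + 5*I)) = l - 5*I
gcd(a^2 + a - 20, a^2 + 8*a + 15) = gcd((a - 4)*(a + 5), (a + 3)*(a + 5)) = a + 5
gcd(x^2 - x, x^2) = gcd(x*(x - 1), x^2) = x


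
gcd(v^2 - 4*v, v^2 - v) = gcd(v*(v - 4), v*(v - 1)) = v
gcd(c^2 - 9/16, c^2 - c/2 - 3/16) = c - 3/4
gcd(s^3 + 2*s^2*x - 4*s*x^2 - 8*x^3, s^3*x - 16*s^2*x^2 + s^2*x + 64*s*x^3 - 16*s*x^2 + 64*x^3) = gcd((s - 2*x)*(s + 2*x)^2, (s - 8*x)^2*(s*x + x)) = 1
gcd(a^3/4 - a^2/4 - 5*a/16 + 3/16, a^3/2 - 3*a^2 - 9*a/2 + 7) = 1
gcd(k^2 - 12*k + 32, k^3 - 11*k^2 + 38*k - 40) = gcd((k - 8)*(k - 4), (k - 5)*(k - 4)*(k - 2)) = k - 4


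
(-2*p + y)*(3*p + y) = -6*p^2 + p*y + y^2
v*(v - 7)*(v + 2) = v^3 - 5*v^2 - 14*v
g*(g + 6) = g^2 + 6*g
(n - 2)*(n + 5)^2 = n^3 + 8*n^2 + 5*n - 50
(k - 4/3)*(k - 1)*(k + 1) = k^3 - 4*k^2/3 - k + 4/3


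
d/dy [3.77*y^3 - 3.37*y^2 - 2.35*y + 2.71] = 11.31*y^2 - 6.74*y - 2.35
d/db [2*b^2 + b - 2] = 4*b + 1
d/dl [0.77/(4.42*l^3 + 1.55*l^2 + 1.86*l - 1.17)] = (-10.2102*l^2 - 2.387*l - 1.4322)/(4.42*l^3 + 1.55*l^2 + 1.86*l - 1.17)^2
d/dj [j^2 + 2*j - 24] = 2*j + 2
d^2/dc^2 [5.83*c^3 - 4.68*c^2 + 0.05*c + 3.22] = 34.98*c - 9.36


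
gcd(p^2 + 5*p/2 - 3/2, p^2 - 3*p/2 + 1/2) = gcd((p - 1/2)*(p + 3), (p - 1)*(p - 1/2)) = p - 1/2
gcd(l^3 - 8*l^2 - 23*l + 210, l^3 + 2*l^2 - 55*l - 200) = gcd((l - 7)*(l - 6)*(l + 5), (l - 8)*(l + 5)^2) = l + 5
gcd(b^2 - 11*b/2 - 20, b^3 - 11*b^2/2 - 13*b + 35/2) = b + 5/2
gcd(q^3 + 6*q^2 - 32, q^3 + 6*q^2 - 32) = q^3 + 6*q^2 - 32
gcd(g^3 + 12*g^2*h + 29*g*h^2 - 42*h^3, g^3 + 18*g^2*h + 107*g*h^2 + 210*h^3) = g^2 + 13*g*h + 42*h^2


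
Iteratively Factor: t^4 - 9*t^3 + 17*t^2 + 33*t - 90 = (t + 2)*(t^3 - 11*t^2 + 39*t - 45) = (t - 3)*(t + 2)*(t^2 - 8*t + 15) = (t - 5)*(t - 3)*(t + 2)*(t - 3)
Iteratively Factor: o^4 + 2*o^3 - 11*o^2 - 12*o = (o - 3)*(o^3 + 5*o^2 + 4*o) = (o - 3)*(o + 4)*(o^2 + o) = (o - 3)*(o + 1)*(o + 4)*(o)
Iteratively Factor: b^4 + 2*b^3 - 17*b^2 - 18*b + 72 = (b + 3)*(b^3 - b^2 - 14*b + 24) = (b - 3)*(b + 3)*(b^2 + 2*b - 8) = (b - 3)*(b - 2)*(b + 3)*(b + 4)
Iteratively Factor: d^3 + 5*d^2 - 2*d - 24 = (d + 3)*(d^2 + 2*d - 8) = (d - 2)*(d + 3)*(d + 4)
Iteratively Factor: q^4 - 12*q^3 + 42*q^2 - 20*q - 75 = (q + 1)*(q^3 - 13*q^2 + 55*q - 75) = (q - 5)*(q + 1)*(q^2 - 8*q + 15) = (q - 5)^2*(q + 1)*(q - 3)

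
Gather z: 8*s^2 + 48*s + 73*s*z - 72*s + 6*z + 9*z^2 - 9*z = 8*s^2 - 24*s + 9*z^2 + z*(73*s - 3)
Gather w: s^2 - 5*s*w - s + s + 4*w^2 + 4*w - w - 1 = s^2 + 4*w^2 + w*(3 - 5*s) - 1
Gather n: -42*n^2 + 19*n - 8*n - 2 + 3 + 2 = -42*n^2 + 11*n + 3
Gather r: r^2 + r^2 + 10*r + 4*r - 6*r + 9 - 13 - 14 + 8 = 2*r^2 + 8*r - 10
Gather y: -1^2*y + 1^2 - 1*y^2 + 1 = -y^2 - y + 2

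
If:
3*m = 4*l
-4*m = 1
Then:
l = -3/16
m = -1/4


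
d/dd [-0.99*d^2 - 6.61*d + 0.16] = -1.98*d - 6.61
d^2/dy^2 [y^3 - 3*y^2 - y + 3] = 6*y - 6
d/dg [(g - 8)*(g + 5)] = 2*g - 3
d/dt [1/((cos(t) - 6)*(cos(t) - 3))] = (2*cos(t) - 9)*sin(t)/((cos(t) - 6)^2*(cos(t) - 3)^2)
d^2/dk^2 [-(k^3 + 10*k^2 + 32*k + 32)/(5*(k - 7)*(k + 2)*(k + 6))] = 2*(-9*k^3 - 174*k^2 - 960*k - 2116)/(5*(k^6 - 3*k^5 - 123*k^4 + 251*k^3 + 5166*k^2 - 5292*k - 74088))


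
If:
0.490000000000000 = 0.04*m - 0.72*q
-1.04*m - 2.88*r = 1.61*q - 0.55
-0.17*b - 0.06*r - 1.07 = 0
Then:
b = -0.352941176470588*r - 6.29411764705882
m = 1.4570831283817 - 2.54992621741269*r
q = -0.141662567634038*r - 0.599606492867683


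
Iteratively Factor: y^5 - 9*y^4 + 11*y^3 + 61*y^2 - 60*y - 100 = (y - 5)*(y^4 - 4*y^3 - 9*y^2 + 16*y + 20) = (y - 5)^2*(y^3 + y^2 - 4*y - 4) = (y - 5)^2*(y - 2)*(y^2 + 3*y + 2) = (y - 5)^2*(y - 2)*(y + 2)*(y + 1)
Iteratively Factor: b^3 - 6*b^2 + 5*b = (b - 5)*(b^2 - b) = b*(b - 5)*(b - 1)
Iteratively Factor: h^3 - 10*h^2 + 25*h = (h - 5)*(h^2 - 5*h) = h*(h - 5)*(h - 5)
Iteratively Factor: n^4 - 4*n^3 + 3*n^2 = (n)*(n^3 - 4*n^2 + 3*n) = n*(n - 1)*(n^2 - 3*n) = n*(n - 3)*(n - 1)*(n)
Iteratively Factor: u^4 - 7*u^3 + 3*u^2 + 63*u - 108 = (u - 3)*(u^3 - 4*u^2 - 9*u + 36) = (u - 3)^2*(u^2 - u - 12) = (u - 3)^2*(u + 3)*(u - 4)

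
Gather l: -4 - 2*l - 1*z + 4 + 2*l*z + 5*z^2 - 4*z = l*(2*z - 2) + 5*z^2 - 5*z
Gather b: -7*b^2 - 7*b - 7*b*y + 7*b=-7*b^2 - 7*b*y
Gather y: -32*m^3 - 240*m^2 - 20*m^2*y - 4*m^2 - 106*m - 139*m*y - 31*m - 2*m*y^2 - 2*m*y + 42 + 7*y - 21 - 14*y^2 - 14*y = -32*m^3 - 244*m^2 - 137*m + y^2*(-2*m - 14) + y*(-20*m^2 - 141*m - 7) + 21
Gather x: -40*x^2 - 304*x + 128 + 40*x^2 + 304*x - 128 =0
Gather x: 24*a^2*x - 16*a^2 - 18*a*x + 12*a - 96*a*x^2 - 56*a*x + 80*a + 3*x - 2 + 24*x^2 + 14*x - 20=-16*a^2 + 92*a + x^2*(24 - 96*a) + x*(24*a^2 - 74*a + 17) - 22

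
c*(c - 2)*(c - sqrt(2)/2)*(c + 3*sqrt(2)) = c^4 - 2*c^3 + 5*sqrt(2)*c^3/2 - 5*sqrt(2)*c^2 - 3*c^2 + 6*c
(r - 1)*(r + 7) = r^2 + 6*r - 7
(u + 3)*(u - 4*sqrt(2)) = u^2 - 4*sqrt(2)*u + 3*u - 12*sqrt(2)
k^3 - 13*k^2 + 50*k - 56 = (k - 7)*(k - 4)*(k - 2)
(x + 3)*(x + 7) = x^2 + 10*x + 21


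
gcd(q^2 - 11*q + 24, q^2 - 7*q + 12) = q - 3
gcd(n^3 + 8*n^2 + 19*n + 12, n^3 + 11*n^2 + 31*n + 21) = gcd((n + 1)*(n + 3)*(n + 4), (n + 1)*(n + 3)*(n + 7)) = n^2 + 4*n + 3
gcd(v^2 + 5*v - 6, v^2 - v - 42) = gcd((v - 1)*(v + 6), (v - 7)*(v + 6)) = v + 6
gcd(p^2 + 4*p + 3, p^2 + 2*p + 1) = p + 1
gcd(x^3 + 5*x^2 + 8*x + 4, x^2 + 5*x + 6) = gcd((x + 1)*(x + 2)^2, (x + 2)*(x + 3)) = x + 2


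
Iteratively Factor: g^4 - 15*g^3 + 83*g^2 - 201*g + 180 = (g - 3)*(g^3 - 12*g^2 + 47*g - 60) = (g - 4)*(g - 3)*(g^2 - 8*g + 15) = (g - 4)*(g - 3)^2*(g - 5)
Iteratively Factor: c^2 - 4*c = (c - 4)*(c)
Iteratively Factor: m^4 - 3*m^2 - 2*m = (m)*(m^3 - 3*m - 2) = m*(m + 1)*(m^2 - m - 2) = m*(m + 1)^2*(m - 2)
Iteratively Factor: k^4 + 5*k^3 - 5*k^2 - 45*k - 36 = (k - 3)*(k^3 + 8*k^2 + 19*k + 12) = (k - 3)*(k + 1)*(k^2 + 7*k + 12) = (k - 3)*(k + 1)*(k + 3)*(k + 4)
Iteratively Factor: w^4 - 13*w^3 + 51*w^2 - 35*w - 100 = (w - 5)*(w^3 - 8*w^2 + 11*w + 20) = (w - 5)*(w - 4)*(w^2 - 4*w - 5) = (w - 5)^2*(w - 4)*(w + 1)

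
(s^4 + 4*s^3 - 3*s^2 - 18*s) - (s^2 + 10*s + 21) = s^4 + 4*s^3 - 4*s^2 - 28*s - 21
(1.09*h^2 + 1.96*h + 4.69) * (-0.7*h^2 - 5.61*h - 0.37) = -0.763*h^4 - 7.4869*h^3 - 14.6819*h^2 - 27.0361*h - 1.7353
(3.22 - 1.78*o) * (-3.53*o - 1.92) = 6.2834*o^2 - 7.949*o - 6.1824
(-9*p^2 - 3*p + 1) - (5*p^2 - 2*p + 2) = -14*p^2 - p - 1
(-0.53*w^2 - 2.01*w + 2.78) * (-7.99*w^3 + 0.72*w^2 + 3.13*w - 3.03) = 4.2347*w^5 + 15.6783*w^4 - 25.3183*w^3 - 2.6838*w^2 + 14.7917*w - 8.4234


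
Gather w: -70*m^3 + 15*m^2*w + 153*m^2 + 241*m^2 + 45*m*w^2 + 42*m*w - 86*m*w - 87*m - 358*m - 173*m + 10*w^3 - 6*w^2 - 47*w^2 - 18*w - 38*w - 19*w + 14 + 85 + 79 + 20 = -70*m^3 + 394*m^2 - 618*m + 10*w^3 + w^2*(45*m - 53) + w*(15*m^2 - 44*m - 75) + 198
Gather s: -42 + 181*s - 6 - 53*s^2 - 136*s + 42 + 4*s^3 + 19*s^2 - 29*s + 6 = 4*s^3 - 34*s^2 + 16*s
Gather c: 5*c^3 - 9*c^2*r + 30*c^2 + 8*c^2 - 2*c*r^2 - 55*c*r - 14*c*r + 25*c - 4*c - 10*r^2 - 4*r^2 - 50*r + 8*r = 5*c^3 + c^2*(38 - 9*r) + c*(-2*r^2 - 69*r + 21) - 14*r^2 - 42*r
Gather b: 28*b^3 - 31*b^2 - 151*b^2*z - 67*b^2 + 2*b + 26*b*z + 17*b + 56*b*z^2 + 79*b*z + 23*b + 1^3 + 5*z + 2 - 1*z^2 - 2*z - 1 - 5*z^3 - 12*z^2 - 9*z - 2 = 28*b^3 + b^2*(-151*z - 98) + b*(56*z^2 + 105*z + 42) - 5*z^3 - 13*z^2 - 6*z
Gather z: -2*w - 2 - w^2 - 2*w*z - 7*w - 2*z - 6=-w^2 - 9*w + z*(-2*w - 2) - 8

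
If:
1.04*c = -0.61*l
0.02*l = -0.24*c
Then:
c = 0.00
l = 0.00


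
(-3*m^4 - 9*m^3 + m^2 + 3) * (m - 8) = -3*m^5 + 15*m^4 + 73*m^3 - 8*m^2 + 3*m - 24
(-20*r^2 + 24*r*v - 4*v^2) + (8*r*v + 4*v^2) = -20*r^2 + 32*r*v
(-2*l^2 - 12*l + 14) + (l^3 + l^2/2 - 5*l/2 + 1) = l^3 - 3*l^2/2 - 29*l/2 + 15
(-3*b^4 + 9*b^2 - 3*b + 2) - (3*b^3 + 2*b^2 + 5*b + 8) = -3*b^4 - 3*b^3 + 7*b^2 - 8*b - 6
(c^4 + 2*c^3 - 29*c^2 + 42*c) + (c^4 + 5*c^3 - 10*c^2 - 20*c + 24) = 2*c^4 + 7*c^3 - 39*c^2 + 22*c + 24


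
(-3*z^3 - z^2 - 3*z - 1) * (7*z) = -21*z^4 - 7*z^3 - 21*z^2 - 7*z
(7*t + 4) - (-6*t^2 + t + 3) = 6*t^2 + 6*t + 1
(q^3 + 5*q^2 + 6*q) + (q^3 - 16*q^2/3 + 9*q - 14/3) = 2*q^3 - q^2/3 + 15*q - 14/3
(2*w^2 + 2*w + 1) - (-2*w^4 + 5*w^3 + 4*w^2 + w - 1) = 2*w^4 - 5*w^3 - 2*w^2 + w + 2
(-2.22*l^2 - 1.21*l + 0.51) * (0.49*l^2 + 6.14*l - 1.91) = -1.0878*l^4 - 14.2237*l^3 - 2.9393*l^2 + 5.4425*l - 0.9741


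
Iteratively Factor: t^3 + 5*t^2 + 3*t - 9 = (t + 3)*(t^2 + 2*t - 3) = (t + 3)^2*(t - 1)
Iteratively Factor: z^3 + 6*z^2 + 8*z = (z)*(z^2 + 6*z + 8) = z*(z + 4)*(z + 2)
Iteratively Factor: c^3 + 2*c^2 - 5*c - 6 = (c + 3)*(c^2 - c - 2) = (c + 1)*(c + 3)*(c - 2)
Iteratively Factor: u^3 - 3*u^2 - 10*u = (u)*(u^2 - 3*u - 10) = u*(u - 5)*(u + 2)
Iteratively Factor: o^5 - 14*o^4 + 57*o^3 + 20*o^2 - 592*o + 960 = (o - 4)*(o^4 - 10*o^3 + 17*o^2 + 88*o - 240) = (o - 4)*(o + 3)*(o^3 - 13*o^2 + 56*o - 80) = (o - 4)^2*(o + 3)*(o^2 - 9*o + 20) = (o - 4)^3*(o + 3)*(o - 5)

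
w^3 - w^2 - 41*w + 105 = (w - 5)*(w - 3)*(w + 7)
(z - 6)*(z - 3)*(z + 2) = z^3 - 7*z^2 + 36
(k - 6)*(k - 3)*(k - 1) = k^3 - 10*k^2 + 27*k - 18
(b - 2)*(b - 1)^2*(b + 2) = b^4 - 2*b^3 - 3*b^2 + 8*b - 4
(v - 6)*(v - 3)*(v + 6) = v^3 - 3*v^2 - 36*v + 108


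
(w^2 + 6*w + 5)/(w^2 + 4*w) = (w^2 + 6*w + 5)/(w*(w + 4))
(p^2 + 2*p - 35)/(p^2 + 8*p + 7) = (p - 5)/(p + 1)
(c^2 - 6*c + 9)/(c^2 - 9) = (c - 3)/(c + 3)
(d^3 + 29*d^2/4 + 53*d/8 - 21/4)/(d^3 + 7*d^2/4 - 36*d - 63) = (d - 1/2)/(d - 6)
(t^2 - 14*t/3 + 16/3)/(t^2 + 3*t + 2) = (3*t^2 - 14*t + 16)/(3*(t^2 + 3*t + 2))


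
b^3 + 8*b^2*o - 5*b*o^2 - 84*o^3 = (b - 3*o)*(b + 4*o)*(b + 7*o)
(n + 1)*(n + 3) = n^2 + 4*n + 3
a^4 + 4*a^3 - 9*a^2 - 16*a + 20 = (a - 2)*(a - 1)*(a + 2)*(a + 5)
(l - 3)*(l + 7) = l^2 + 4*l - 21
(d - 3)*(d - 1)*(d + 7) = d^3 + 3*d^2 - 25*d + 21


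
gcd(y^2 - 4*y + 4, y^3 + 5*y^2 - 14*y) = y - 2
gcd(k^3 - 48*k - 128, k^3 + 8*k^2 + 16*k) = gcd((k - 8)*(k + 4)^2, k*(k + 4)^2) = k^2 + 8*k + 16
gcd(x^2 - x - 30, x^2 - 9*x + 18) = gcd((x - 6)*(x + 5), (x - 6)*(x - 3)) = x - 6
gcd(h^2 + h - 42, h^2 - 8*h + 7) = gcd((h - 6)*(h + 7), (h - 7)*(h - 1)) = 1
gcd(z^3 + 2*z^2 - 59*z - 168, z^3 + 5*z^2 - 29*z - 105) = z^2 + 10*z + 21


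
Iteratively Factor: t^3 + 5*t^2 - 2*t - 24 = (t - 2)*(t^2 + 7*t + 12) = (t - 2)*(t + 4)*(t + 3)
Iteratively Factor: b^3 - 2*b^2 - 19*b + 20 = (b - 5)*(b^2 + 3*b - 4) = (b - 5)*(b - 1)*(b + 4)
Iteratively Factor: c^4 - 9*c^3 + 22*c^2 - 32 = (c + 1)*(c^3 - 10*c^2 + 32*c - 32) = (c - 4)*(c + 1)*(c^2 - 6*c + 8) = (c - 4)^2*(c + 1)*(c - 2)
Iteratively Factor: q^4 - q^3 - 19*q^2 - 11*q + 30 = (q + 3)*(q^3 - 4*q^2 - 7*q + 10) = (q - 5)*(q + 3)*(q^2 + q - 2) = (q - 5)*(q - 1)*(q + 3)*(q + 2)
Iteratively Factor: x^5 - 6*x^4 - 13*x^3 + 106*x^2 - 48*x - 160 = (x + 4)*(x^4 - 10*x^3 + 27*x^2 - 2*x - 40) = (x - 4)*(x + 4)*(x^3 - 6*x^2 + 3*x + 10) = (x - 4)*(x - 2)*(x + 4)*(x^2 - 4*x - 5) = (x - 4)*(x - 2)*(x + 1)*(x + 4)*(x - 5)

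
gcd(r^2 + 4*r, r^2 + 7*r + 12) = r + 4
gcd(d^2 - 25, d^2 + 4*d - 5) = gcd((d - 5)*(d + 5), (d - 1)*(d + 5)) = d + 5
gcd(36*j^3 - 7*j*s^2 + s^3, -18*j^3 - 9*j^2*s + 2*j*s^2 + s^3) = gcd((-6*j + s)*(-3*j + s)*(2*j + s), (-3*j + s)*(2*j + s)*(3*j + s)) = -6*j^2 - j*s + s^2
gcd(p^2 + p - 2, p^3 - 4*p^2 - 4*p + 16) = p + 2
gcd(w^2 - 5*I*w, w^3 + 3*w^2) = w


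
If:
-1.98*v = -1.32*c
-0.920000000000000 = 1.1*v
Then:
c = -1.25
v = -0.84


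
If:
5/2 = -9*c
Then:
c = -5/18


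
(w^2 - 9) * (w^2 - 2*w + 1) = w^4 - 2*w^3 - 8*w^2 + 18*w - 9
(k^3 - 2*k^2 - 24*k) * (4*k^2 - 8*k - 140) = 4*k^5 - 16*k^4 - 220*k^3 + 472*k^2 + 3360*k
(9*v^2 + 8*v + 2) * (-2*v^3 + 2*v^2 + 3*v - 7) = -18*v^5 + 2*v^4 + 39*v^3 - 35*v^2 - 50*v - 14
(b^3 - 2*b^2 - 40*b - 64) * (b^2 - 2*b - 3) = b^5 - 4*b^4 - 39*b^3 + 22*b^2 + 248*b + 192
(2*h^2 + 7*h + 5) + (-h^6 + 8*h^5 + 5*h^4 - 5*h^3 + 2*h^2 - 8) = -h^6 + 8*h^5 + 5*h^4 - 5*h^3 + 4*h^2 + 7*h - 3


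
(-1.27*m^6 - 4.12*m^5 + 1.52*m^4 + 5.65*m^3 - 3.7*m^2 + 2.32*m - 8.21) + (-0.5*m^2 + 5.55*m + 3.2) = -1.27*m^6 - 4.12*m^5 + 1.52*m^4 + 5.65*m^3 - 4.2*m^2 + 7.87*m - 5.01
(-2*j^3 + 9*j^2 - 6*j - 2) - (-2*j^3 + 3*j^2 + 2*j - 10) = 6*j^2 - 8*j + 8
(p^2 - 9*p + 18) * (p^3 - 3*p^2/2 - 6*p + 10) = p^5 - 21*p^4/2 + 51*p^3/2 + 37*p^2 - 198*p + 180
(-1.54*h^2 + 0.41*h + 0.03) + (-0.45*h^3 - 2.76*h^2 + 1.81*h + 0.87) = -0.45*h^3 - 4.3*h^2 + 2.22*h + 0.9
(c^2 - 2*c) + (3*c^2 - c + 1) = 4*c^2 - 3*c + 1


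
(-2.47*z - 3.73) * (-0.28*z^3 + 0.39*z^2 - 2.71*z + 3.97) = 0.6916*z^4 + 0.0810999999999998*z^3 + 5.239*z^2 + 0.302399999999999*z - 14.8081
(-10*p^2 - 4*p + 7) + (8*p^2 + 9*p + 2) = -2*p^2 + 5*p + 9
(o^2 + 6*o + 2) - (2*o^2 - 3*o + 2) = -o^2 + 9*o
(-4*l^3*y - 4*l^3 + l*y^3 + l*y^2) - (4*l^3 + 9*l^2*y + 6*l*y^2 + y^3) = -4*l^3*y - 8*l^3 - 9*l^2*y + l*y^3 - 5*l*y^2 - y^3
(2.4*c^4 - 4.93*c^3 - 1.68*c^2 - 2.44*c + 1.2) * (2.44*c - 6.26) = 5.856*c^5 - 27.0532*c^4 + 26.7626*c^3 + 4.5632*c^2 + 18.2024*c - 7.512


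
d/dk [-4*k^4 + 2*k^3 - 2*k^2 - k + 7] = -16*k^3 + 6*k^2 - 4*k - 1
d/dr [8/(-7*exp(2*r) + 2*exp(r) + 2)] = (112*exp(r) - 16)*exp(r)/(-7*exp(2*r) + 2*exp(r) + 2)^2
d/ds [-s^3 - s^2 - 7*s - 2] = -3*s^2 - 2*s - 7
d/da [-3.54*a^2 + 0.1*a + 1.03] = 0.1 - 7.08*a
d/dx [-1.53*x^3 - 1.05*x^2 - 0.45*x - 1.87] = -4.59*x^2 - 2.1*x - 0.45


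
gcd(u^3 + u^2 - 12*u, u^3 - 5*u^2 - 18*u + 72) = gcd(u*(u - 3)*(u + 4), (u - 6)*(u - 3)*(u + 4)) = u^2 + u - 12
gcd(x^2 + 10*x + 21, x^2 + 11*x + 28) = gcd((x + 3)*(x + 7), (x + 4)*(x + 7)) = x + 7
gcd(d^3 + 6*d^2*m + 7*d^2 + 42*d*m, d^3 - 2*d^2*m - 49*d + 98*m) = d + 7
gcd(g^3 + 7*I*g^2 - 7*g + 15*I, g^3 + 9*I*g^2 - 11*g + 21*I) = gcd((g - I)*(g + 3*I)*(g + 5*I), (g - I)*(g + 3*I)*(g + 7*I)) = g^2 + 2*I*g + 3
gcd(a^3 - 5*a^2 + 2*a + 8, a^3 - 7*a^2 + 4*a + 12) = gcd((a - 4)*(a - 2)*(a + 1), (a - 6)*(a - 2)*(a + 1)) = a^2 - a - 2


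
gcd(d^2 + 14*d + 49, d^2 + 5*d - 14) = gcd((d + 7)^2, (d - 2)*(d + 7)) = d + 7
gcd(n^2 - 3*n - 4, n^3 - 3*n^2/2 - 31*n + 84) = n - 4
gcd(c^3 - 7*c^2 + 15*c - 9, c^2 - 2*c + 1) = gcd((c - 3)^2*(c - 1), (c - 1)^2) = c - 1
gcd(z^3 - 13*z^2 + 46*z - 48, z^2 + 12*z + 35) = 1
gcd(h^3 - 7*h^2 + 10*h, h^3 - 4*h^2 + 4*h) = h^2 - 2*h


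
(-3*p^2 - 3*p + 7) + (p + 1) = -3*p^2 - 2*p + 8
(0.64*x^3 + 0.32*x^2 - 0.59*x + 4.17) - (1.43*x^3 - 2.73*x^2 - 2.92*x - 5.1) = -0.79*x^3 + 3.05*x^2 + 2.33*x + 9.27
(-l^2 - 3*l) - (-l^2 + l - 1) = 1 - 4*l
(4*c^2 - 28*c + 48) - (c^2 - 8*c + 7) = 3*c^2 - 20*c + 41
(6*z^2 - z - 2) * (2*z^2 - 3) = 12*z^4 - 2*z^3 - 22*z^2 + 3*z + 6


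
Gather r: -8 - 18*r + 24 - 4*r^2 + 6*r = -4*r^2 - 12*r + 16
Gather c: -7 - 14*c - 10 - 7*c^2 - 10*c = -7*c^2 - 24*c - 17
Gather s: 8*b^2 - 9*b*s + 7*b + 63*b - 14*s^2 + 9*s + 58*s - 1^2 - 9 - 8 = 8*b^2 + 70*b - 14*s^2 + s*(67 - 9*b) - 18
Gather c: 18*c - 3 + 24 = 18*c + 21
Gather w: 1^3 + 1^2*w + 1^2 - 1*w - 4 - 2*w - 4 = -2*w - 6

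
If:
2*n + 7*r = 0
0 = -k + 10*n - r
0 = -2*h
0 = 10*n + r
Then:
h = 0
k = 0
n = 0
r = 0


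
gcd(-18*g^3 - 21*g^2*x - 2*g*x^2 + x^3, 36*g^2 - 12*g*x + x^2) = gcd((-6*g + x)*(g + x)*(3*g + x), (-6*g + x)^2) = -6*g + x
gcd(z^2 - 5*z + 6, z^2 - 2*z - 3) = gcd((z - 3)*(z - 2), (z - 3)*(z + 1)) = z - 3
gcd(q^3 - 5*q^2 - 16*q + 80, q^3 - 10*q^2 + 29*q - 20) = q^2 - 9*q + 20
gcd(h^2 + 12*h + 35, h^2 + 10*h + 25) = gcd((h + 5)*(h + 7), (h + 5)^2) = h + 5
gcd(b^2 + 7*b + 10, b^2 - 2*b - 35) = b + 5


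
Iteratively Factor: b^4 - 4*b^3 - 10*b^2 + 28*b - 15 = (b - 1)*(b^3 - 3*b^2 - 13*b + 15) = (b - 5)*(b - 1)*(b^2 + 2*b - 3) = (b - 5)*(b - 1)*(b + 3)*(b - 1)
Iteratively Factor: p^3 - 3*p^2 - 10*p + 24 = (p - 2)*(p^2 - p - 12) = (p - 4)*(p - 2)*(p + 3)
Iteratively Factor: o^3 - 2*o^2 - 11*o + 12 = (o + 3)*(o^2 - 5*o + 4) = (o - 1)*(o + 3)*(o - 4)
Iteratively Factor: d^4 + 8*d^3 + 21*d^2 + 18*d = (d + 2)*(d^3 + 6*d^2 + 9*d) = (d + 2)*(d + 3)*(d^2 + 3*d) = (d + 2)*(d + 3)^2*(d)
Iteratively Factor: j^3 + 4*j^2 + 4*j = (j + 2)*(j^2 + 2*j) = (j + 2)^2*(j)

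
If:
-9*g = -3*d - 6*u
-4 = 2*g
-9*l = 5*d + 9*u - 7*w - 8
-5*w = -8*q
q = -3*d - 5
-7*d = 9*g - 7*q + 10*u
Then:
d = 13/23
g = -2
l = -9263/2070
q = -154/23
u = -151/46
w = -1232/115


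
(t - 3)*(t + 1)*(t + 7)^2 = t^4 + 12*t^3 + 18*t^2 - 140*t - 147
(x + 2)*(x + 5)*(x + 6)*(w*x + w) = w*x^4 + 14*w*x^3 + 65*w*x^2 + 112*w*x + 60*w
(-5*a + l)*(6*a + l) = -30*a^2 + a*l + l^2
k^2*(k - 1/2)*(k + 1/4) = k^4 - k^3/4 - k^2/8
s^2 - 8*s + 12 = (s - 6)*(s - 2)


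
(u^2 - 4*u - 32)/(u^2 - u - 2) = (-u^2 + 4*u + 32)/(-u^2 + u + 2)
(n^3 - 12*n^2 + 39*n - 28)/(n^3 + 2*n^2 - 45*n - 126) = (n^2 - 5*n + 4)/(n^2 + 9*n + 18)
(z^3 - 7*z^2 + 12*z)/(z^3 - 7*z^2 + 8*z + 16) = z*(z - 3)/(z^2 - 3*z - 4)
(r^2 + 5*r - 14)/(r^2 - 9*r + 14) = (r + 7)/(r - 7)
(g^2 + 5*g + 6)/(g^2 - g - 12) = (g + 2)/(g - 4)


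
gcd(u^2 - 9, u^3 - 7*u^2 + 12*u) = u - 3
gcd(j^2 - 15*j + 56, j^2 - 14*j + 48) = j - 8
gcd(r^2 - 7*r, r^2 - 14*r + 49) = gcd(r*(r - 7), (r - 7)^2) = r - 7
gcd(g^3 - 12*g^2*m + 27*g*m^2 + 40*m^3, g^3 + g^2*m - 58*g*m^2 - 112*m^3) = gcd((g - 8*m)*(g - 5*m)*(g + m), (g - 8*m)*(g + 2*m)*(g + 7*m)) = g - 8*m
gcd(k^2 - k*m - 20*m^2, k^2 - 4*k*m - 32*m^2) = k + 4*m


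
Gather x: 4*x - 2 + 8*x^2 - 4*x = 8*x^2 - 2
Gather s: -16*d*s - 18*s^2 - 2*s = -18*s^2 + s*(-16*d - 2)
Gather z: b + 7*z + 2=b + 7*z + 2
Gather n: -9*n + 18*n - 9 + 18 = 9*n + 9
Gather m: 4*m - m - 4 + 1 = 3*m - 3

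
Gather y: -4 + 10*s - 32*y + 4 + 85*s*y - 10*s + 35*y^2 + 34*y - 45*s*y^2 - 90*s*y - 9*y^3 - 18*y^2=-9*y^3 + y^2*(17 - 45*s) + y*(2 - 5*s)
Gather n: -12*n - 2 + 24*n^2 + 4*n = 24*n^2 - 8*n - 2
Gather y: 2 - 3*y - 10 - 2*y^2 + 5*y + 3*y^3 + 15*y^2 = 3*y^3 + 13*y^2 + 2*y - 8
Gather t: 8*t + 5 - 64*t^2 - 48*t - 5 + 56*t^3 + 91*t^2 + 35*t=56*t^3 + 27*t^2 - 5*t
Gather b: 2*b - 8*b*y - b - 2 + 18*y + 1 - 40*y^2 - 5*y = b*(1 - 8*y) - 40*y^2 + 13*y - 1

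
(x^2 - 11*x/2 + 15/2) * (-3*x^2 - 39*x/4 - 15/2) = -3*x^4 + 27*x^3/4 + 189*x^2/8 - 255*x/8 - 225/4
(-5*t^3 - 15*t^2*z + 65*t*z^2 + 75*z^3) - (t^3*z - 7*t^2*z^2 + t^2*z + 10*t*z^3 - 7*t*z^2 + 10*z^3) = -t^3*z - 5*t^3 + 7*t^2*z^2 - 16*t^2*z - 10*t*z^3 + 72*t*z^2 + 65*z^3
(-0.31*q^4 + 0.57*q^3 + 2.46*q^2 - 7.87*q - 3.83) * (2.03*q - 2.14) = -0.6293*q^5 + 1.8205*q^4 + 3.774*q^3 - 21.2405*q^2 + 9.0669*q + 8.1962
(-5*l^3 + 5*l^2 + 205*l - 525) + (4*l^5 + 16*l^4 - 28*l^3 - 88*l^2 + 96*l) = 4*l^5 + 16*l^4 - 33*l^3 - 83*l^2 + 301*l - 525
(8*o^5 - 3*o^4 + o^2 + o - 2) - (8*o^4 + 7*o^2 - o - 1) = 8*o^5 - 11*o^4 - 6*o^2 + 2*o - 1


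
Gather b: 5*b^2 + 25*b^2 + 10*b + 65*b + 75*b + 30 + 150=30*b^2 + 150*b + 180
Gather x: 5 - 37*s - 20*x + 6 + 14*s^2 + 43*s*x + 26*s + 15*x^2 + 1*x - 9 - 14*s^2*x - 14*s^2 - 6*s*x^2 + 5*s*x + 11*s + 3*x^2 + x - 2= x^2*(18 - 6*s) + x*(-14*s^2 + 48*s - 18)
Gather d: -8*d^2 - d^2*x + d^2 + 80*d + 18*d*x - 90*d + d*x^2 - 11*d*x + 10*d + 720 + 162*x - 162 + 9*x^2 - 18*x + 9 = d^2*(-x - 7) + d*(x^2 + 7*x) + 9*x^2 + 144*x + 567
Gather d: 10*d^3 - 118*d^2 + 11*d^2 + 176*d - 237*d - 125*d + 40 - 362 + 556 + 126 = 10*d^3 - 107*d^2 - 186*d + 360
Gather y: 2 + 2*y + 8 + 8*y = 10*y + 10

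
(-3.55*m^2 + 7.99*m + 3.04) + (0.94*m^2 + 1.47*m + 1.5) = -2.61*m^2 + 9.46*m + 4.54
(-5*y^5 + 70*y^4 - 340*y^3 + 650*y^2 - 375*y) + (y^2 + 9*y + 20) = -5*y^5 + 70*y^4 - 340*y^3 + 651*y^2 - 366*y + 20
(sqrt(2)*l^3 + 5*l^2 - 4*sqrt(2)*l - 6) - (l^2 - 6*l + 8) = sqrt(2)*l^3 + 4*l^2 - 4*sqrt(2)*l + 6*l - 14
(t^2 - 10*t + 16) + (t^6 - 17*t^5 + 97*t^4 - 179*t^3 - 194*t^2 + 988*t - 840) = t^6 - 17*t^5 + 97*t^4 - 179*t^3 - 193*t^2 + 978*t - 824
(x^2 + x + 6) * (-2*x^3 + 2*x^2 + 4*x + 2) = -2*x^5 - 6*x^3 + 18*x^2 + 26*x + 12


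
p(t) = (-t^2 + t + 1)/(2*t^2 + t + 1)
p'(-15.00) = 0.00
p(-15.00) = -0.55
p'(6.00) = -0.02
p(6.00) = -0.37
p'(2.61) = -0.12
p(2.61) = -0.19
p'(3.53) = -0.07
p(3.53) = -0.27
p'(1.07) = -0.52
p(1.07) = 0.21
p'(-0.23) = 1.59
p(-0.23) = 0.82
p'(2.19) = -0.17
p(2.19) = -0.13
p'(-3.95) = -0.03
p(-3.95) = -0.66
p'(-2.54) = -0.03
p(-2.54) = -0.70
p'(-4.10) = -0.03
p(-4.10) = -0.65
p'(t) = (1 - 2*t)/(2*t^2 + t + 1) + (-4*t - 1)*(-t^2 + t + 1)/(2*t^2 + t + 1)^2 = 3*t*(-t - 2)/(4*t^4 + 4*t^3 + 5*t^2 + 2*t + 1)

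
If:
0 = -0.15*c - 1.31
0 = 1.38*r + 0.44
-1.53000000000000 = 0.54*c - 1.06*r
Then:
No Solution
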